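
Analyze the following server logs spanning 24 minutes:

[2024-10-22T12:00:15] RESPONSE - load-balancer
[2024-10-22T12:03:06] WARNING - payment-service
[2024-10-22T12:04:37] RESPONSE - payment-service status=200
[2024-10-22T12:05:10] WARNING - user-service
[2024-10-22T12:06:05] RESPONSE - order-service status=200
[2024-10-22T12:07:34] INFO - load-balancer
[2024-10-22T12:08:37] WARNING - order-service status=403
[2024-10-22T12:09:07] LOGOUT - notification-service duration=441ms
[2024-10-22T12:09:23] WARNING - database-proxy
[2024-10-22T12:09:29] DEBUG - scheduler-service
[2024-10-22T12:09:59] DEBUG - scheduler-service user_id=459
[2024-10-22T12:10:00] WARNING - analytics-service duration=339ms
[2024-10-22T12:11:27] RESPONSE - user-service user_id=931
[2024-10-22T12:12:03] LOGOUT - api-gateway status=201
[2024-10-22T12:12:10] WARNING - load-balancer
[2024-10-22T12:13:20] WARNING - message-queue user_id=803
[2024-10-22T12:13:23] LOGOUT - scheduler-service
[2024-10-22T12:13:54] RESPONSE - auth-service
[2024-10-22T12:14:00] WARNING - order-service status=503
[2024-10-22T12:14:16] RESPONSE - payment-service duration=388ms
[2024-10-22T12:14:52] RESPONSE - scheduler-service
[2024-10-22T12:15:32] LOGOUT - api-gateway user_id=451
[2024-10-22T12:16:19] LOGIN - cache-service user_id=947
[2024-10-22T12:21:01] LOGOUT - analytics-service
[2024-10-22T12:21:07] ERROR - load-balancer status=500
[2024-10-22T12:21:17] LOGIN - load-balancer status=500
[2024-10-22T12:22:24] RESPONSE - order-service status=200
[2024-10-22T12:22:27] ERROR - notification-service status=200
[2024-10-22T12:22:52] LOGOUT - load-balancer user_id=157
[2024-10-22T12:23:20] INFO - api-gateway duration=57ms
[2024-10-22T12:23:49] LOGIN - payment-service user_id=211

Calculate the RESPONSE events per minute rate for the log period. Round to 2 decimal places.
0.33

To calculate the rate:

1. Count total RESPONSE events: 8
2. Total time period: 24 minutes
3. Rate = 8 / 24 = 0.33 events per minute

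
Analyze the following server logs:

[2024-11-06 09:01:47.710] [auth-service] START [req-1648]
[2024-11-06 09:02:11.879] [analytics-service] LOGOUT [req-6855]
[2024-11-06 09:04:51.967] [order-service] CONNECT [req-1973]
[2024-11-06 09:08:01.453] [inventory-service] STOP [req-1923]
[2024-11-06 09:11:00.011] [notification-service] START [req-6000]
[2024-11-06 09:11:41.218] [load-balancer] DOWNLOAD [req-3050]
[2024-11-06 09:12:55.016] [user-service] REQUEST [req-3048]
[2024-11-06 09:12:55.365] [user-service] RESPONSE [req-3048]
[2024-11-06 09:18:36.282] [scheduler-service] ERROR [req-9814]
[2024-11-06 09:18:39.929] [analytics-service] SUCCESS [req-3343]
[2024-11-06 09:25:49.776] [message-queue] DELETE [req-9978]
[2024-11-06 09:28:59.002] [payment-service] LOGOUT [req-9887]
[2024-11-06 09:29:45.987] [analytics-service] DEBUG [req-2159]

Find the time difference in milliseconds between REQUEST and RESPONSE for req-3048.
349

To calculate latency:

1. Find REQUEST with id req-3048: 2024-11-06 09:12:55.016
2. Find RESPONSE with id req-3048: 2024-11-06 09:12:55.365
3. Latency: 2024-11-06 09:12:55.365 - 2024-11-06 09:12:55.016 = 349ms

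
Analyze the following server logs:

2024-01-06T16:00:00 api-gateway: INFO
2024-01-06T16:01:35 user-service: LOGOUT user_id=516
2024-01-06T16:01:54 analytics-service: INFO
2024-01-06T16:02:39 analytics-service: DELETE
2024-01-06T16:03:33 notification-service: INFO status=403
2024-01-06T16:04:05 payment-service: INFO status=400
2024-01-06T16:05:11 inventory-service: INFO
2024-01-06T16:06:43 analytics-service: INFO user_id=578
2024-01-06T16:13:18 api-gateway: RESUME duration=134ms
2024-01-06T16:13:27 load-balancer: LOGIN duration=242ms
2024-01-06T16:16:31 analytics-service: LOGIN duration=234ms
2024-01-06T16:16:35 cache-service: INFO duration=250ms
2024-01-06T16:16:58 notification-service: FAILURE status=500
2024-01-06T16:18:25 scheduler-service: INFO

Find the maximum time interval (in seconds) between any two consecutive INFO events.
592

To find the longest gap:

1. Extract all INFO events in chronological order
2. Calculate time differences between consecutive events
3. Find the maximum difference
4. Longest gap: 592 seconds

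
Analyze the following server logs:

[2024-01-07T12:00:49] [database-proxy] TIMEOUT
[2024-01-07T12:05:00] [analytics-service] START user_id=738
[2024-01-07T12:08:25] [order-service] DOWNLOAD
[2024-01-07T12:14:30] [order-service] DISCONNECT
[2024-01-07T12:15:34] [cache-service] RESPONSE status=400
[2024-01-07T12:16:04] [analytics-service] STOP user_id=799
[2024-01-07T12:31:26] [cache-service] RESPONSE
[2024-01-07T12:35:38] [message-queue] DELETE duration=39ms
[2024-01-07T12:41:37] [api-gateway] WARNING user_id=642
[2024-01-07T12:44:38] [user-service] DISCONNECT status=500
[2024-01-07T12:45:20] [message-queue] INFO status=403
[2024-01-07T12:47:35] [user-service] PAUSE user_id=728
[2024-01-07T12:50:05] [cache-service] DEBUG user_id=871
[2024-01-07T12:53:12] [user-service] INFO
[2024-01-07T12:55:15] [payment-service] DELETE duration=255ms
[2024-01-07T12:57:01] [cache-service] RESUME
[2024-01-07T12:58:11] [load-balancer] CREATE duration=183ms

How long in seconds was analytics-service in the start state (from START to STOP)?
664

To calculate state duration:

1. Find START event for analytics-service: 2024-01-07T12:05:00
2. Find STOP event for analytics-service: 2024-01-07T12:16:04
3. Calculate duration: 2024-01-07T12:16:04 - 2024-01-07T12:05:00 = 664 seconds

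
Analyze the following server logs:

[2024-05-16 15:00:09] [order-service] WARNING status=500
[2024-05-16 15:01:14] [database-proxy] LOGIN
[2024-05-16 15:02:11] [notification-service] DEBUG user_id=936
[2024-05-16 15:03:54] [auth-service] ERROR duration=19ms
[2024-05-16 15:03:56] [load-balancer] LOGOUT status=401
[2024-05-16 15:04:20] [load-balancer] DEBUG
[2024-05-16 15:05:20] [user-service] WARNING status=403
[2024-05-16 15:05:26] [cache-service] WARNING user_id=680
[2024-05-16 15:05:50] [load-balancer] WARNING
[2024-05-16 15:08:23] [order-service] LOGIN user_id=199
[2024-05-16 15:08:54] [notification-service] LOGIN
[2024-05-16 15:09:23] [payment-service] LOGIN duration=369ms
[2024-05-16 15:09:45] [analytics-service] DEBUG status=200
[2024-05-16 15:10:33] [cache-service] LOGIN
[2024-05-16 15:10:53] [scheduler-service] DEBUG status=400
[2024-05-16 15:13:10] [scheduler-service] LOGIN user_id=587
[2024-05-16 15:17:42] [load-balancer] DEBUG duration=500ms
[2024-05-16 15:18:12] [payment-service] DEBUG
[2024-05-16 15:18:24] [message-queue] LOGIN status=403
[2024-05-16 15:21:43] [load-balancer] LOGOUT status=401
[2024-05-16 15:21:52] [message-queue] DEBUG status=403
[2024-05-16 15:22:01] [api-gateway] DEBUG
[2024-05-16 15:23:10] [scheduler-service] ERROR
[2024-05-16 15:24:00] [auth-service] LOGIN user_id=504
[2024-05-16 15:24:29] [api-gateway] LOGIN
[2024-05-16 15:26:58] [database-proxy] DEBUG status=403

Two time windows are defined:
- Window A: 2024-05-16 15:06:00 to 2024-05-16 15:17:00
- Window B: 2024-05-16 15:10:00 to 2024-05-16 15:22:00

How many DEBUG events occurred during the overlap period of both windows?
1

To find overlap events:

1. Window A: 2024-05-16 15:06:00 to 2024-05-16 15:17:00
2. Window B: 2024-05-16 15:10:00 to 2024-05-16 15:22:00
3. Overlap period: 2024-05-16 15:10:00 to 2024-05-16 15:17:00
4. Count DEBUG events in overlap: 1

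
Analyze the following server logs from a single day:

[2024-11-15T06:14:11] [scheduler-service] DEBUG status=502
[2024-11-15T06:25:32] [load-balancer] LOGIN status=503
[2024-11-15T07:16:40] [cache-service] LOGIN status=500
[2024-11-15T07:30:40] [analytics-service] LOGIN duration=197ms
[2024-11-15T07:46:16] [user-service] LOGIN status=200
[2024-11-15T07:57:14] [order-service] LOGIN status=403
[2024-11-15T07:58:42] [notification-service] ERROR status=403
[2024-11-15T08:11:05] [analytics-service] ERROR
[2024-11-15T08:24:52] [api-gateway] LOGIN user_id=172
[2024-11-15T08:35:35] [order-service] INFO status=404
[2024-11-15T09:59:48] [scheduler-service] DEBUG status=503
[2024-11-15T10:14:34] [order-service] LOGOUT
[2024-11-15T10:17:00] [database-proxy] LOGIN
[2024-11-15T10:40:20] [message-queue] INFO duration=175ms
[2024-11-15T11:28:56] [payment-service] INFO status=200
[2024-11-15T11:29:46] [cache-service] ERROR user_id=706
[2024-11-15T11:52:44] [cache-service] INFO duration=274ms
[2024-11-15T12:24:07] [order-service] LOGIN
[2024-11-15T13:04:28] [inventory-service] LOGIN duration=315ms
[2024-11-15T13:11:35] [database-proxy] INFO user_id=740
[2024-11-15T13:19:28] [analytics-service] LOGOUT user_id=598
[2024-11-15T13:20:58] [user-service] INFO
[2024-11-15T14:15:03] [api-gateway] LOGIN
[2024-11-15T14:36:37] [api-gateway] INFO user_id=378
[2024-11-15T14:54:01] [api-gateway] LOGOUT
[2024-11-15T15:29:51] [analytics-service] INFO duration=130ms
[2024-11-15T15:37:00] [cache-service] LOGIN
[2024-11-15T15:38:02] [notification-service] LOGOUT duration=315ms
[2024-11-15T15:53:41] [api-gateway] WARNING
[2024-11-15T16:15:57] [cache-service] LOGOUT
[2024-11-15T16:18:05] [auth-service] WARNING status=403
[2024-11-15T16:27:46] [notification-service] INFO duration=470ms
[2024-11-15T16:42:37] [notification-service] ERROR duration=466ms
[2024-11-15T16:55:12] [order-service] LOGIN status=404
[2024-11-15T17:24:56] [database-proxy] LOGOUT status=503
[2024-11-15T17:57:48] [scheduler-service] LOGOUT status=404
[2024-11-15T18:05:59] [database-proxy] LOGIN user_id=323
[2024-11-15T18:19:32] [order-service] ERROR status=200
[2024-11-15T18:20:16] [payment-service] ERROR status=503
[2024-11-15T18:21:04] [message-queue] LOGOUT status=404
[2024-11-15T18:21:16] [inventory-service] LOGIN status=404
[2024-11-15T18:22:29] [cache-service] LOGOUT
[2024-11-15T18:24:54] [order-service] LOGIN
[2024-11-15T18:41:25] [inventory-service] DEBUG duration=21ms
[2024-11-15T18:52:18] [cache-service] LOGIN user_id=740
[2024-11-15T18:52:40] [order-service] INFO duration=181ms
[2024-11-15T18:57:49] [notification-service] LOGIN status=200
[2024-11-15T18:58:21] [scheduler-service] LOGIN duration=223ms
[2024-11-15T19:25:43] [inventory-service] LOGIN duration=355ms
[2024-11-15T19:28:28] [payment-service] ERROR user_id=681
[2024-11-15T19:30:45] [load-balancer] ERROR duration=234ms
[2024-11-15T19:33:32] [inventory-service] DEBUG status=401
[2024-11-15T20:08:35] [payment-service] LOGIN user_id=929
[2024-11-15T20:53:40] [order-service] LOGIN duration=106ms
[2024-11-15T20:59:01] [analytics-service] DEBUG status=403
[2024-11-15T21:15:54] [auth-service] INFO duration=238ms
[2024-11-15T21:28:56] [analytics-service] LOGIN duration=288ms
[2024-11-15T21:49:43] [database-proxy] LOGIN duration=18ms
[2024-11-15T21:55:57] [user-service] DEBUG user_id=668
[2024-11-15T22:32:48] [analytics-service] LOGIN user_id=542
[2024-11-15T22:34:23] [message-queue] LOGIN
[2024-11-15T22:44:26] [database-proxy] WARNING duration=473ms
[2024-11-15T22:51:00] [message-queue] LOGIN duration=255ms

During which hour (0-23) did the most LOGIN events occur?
18

To find the peak hour:

1. Group all LOGIN events by hour
2. Count events in each hour
3. Find hour with maximum count
4. Peak hour: 18 (with 6 events)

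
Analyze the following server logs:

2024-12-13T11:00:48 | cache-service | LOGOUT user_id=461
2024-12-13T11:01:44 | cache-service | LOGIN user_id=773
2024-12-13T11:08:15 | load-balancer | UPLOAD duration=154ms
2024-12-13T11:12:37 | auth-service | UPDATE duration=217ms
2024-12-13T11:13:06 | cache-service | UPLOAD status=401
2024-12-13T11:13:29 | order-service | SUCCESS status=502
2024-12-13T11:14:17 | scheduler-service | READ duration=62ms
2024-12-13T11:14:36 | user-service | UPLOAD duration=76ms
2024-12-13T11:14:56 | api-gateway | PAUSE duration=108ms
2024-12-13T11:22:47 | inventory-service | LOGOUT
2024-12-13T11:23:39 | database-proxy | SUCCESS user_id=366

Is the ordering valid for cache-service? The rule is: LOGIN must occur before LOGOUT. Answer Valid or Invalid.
Invalid

To validate ordering:

1. Required order: LOGIN → LOGOUT
2. Rule: LOGIN must occur before LOGOUT
3. Check actual order of events for cache-service
4. Result: Invalid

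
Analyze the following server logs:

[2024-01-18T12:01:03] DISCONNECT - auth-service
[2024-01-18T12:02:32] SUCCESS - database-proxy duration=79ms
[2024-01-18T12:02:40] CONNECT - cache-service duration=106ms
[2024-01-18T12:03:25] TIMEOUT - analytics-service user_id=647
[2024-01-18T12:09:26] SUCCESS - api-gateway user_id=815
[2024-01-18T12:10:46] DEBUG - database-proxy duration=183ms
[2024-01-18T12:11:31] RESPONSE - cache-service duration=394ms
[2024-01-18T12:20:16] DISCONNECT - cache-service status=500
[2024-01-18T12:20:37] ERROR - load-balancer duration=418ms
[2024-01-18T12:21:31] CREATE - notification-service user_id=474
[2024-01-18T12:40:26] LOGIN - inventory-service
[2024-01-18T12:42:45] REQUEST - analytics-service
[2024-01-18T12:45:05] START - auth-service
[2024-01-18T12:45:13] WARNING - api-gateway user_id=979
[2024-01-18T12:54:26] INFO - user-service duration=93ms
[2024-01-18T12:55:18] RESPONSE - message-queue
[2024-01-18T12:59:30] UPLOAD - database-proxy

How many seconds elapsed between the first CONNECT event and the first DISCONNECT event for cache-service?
1056

To find the time between events:

1. Locate the first CONNECT event for cache-service: 2024-01-18T12:02:40
2. Locate the first DISCONNECT event for cache-service: 2024-01-18T12:20:16
3. Calculate the difference: 2024-01-18T12:20:16 - 2024-01-18T12:02:40 = 1056 seconds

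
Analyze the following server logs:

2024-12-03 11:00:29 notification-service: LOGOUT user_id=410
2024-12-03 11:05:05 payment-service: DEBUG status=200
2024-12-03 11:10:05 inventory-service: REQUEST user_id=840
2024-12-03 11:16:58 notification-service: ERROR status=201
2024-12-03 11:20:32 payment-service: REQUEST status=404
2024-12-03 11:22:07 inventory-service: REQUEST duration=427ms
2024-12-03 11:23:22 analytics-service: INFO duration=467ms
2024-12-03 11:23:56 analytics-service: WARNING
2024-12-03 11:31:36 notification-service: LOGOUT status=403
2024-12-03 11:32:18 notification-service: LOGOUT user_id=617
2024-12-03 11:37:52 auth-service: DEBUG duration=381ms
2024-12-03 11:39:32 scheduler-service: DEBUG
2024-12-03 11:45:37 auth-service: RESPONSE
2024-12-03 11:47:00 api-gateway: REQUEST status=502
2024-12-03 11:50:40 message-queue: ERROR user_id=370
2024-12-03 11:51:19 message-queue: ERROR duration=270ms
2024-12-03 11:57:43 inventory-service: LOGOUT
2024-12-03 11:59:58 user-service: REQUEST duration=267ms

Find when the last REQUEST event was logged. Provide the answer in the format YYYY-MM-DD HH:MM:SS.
2024-12-03 11:59:58

To find the last event:

1. Filter for all REQUEST events
2. Sort by timestamp
3. Select the last one
4. Timestamp: 2024-12-03 11:59:58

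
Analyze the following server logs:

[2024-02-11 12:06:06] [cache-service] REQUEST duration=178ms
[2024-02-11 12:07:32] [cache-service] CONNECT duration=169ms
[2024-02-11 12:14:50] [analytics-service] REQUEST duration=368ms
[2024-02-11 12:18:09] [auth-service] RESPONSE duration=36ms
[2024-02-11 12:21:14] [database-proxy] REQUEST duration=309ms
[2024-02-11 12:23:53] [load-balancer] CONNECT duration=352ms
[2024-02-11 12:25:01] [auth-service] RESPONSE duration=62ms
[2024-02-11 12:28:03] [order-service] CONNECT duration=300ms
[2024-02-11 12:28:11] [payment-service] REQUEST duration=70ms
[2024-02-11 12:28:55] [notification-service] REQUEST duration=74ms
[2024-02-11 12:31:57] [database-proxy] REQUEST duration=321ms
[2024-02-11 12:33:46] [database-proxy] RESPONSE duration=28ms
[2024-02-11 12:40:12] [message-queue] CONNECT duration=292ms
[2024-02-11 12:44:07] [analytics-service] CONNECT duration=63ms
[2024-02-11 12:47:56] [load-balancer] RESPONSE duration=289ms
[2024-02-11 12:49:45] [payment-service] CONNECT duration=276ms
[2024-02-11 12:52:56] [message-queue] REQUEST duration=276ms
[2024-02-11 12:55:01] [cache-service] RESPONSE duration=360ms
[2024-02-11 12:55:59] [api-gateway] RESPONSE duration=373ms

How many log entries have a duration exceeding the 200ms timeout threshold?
11

To count timeouts:

1. Threshold: 200ms
2. Extract duration from each log entry
3. Count entries where duration > 200
4. Timeout count: 11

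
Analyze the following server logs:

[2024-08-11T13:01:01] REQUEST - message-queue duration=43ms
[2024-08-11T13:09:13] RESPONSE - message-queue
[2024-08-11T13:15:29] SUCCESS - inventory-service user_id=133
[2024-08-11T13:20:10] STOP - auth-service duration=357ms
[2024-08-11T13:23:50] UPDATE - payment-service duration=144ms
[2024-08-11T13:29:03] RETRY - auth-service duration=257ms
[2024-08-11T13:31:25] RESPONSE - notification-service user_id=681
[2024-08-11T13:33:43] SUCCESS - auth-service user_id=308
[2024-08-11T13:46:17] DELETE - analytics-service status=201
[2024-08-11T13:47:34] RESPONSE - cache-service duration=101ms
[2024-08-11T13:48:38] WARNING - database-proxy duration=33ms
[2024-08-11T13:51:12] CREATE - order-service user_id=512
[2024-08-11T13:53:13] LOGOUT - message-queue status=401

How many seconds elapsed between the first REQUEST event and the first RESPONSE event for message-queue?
492

To find the time between events:

1. Locate the first REQUEST event for message-queue: 2024-08-11T13:01:01
2. Locate the first RESPONSE event for message-queue: 2024-08-11T13:09:13
3. Calculate the difference: 2024-08-11T13:09:13 - 2024-08-11T13:01:01 = 492 seconds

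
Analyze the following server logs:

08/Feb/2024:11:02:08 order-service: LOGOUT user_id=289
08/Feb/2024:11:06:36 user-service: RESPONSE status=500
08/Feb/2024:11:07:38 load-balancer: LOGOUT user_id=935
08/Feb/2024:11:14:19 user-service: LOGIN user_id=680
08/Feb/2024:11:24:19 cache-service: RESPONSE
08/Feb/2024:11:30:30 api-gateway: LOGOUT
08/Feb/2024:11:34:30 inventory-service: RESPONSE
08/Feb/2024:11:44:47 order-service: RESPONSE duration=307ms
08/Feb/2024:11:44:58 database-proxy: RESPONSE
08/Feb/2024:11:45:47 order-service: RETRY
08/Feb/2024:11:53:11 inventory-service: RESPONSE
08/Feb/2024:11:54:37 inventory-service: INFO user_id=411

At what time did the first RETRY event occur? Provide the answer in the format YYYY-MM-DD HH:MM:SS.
2024-02-08 11:45:47

To find the first event:

1. Filter for all RETRY events
2. Sort by timestamp
3. Select the first one
4. Timestamp: 2024-02-08 11:45:47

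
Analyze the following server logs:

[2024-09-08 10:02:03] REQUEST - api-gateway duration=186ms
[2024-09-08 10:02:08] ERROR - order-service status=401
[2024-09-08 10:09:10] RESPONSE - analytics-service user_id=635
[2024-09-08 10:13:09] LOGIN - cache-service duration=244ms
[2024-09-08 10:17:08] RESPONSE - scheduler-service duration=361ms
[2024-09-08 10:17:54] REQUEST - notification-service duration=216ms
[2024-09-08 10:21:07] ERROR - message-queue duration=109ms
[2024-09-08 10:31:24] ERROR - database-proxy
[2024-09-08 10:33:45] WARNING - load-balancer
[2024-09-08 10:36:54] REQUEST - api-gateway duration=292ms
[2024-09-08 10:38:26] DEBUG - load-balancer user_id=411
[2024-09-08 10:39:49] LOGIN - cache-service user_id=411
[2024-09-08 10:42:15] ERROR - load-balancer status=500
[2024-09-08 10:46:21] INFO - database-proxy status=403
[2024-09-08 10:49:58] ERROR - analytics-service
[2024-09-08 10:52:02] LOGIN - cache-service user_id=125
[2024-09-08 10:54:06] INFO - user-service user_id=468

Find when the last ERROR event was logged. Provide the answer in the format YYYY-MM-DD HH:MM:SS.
2024-09-08 10:49:58

To find the last event:

1. Filter for all ERROR events
2. Sort by timestamp
3. Select the last one
4. Timestamp: 2024-09-08 10:49:58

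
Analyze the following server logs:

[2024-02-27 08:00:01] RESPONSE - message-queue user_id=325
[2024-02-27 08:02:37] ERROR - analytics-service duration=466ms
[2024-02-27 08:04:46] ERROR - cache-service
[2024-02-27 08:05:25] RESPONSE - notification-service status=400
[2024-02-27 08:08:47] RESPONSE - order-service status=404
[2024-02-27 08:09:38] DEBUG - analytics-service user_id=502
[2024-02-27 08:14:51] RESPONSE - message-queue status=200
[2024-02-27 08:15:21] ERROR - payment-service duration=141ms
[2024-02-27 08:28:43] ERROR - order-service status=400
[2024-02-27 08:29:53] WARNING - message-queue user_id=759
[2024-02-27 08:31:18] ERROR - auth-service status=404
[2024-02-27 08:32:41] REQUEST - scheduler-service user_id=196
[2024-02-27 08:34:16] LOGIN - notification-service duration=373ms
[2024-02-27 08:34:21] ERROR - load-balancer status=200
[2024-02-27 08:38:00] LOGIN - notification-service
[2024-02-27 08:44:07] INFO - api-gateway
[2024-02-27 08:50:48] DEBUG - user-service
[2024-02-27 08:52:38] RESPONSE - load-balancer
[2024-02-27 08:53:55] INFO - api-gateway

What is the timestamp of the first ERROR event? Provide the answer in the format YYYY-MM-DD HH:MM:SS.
2024-02-27 08:02:37

To find the first event:

1. Filter for all ERROR events
2. Sort by timestamp
3. Select the first one
4. Timestamp: 2024-02-27 08:02:37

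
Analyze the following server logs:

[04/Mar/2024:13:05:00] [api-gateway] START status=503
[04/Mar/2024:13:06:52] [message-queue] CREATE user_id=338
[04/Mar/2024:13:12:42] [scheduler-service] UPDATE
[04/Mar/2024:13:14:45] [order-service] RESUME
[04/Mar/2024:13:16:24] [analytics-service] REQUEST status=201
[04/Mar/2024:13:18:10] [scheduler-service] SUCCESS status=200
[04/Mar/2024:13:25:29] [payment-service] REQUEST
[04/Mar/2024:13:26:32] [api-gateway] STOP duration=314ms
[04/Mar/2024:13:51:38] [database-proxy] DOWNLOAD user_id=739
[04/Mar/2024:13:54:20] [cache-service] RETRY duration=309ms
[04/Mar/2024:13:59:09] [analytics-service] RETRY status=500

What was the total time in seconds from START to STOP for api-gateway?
1292

To calculate state duration:

1. Find START event for api-gateway: 04/Mar/2024:13:05:00
2. Find STOP event for api-gateway: 04/Mar/2024:13:26:32
3. Calculate duration: 04/Mar/2024:13:26:32 - 04/Mar/2024:13:05:00 = 1292 seconds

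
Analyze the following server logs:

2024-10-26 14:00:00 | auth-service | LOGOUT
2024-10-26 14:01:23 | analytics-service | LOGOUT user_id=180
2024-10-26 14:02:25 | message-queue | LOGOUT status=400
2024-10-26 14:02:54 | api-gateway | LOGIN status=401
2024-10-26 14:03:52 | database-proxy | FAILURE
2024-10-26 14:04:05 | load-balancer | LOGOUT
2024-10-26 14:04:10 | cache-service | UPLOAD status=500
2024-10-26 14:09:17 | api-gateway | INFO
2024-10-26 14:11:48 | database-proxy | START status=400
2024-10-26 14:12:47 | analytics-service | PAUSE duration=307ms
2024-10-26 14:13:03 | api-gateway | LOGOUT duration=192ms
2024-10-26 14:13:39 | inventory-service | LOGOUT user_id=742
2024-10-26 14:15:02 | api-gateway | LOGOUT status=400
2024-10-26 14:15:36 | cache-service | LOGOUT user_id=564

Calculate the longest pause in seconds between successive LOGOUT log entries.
538

To find the longest gap:

1. Extract all LOGOUT events in chronological order
2. Calculate time differences between consecutive events
3. Find the maximum difference
4. Longest gap: 538 seconds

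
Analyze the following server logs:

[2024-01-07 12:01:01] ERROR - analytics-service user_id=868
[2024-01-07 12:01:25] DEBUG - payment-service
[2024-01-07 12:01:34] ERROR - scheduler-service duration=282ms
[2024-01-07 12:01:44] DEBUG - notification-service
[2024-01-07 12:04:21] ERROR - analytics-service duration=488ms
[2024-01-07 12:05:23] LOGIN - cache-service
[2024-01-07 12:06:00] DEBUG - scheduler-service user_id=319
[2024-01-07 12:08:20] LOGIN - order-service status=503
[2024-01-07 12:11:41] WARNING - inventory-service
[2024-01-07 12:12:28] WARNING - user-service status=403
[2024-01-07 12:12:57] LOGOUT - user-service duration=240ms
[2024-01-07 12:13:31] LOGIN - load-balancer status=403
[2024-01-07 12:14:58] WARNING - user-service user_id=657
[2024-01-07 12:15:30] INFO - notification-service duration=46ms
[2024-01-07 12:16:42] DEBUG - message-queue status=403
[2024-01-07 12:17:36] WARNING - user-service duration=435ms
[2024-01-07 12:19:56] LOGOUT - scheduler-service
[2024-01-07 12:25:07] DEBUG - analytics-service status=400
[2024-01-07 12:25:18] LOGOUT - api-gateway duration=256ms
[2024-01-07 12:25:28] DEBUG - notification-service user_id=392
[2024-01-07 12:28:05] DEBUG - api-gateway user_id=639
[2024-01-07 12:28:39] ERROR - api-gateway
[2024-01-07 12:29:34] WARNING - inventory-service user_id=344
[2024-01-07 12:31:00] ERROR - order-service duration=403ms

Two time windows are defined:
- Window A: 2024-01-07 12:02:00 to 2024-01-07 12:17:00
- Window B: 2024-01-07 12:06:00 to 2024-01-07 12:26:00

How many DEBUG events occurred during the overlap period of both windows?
2

To find overlap events:

1. Window A: 2024-01-07 12:02:00 to 2024-01-07 12:17:00
2. Window B: 2024-01-07 12:06:00 to 2024-01-07 12:26:00
3. Overlap period: 2024-01-07 12:06:00 to 2024-01-07 12:17:00
4. Count DEBUG events in overlap: 2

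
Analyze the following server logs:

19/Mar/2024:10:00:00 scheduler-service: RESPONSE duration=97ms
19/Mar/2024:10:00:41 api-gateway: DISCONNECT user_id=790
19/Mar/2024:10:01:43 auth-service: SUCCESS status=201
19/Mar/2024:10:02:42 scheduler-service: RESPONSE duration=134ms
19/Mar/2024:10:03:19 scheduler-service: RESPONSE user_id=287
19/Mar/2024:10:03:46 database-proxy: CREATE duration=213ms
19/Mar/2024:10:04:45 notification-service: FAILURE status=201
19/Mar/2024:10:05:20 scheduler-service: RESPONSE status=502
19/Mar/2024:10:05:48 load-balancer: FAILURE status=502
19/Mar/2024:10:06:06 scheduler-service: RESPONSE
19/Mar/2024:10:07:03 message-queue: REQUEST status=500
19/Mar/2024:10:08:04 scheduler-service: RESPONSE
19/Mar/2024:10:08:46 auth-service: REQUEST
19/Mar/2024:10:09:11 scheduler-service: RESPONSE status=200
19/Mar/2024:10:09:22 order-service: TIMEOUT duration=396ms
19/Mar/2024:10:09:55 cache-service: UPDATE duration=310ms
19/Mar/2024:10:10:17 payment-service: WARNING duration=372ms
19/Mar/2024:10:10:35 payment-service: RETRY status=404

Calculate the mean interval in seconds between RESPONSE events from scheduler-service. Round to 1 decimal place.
91.8

To calculate average interval:

1. Find all RESPONSE events for scheduler-service in order
2. Calculate time gaps between consecutive events
3. Compute mean of gaps: 551 / 6 = 91.8 seconds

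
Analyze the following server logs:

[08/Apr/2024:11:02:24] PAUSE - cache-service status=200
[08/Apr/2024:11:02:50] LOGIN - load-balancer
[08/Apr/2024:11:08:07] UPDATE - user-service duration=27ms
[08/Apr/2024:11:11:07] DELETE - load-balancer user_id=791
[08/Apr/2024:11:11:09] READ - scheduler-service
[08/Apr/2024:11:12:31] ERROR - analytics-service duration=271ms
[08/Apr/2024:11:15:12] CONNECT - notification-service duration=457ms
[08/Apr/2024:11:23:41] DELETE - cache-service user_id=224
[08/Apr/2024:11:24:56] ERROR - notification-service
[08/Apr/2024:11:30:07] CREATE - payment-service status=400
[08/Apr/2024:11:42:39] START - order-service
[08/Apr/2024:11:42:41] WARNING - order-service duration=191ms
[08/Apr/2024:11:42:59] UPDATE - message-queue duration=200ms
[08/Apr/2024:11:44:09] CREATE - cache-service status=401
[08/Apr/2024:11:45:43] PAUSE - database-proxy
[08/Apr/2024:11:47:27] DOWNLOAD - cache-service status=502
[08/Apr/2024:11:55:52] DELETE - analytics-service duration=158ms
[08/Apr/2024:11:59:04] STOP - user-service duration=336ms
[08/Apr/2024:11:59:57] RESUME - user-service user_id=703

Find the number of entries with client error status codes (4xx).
2

To find matching entries:

1. Pattern to match: client error status codes (4xx)
2. Scan each log entry for the pattern
3. Count matches: 2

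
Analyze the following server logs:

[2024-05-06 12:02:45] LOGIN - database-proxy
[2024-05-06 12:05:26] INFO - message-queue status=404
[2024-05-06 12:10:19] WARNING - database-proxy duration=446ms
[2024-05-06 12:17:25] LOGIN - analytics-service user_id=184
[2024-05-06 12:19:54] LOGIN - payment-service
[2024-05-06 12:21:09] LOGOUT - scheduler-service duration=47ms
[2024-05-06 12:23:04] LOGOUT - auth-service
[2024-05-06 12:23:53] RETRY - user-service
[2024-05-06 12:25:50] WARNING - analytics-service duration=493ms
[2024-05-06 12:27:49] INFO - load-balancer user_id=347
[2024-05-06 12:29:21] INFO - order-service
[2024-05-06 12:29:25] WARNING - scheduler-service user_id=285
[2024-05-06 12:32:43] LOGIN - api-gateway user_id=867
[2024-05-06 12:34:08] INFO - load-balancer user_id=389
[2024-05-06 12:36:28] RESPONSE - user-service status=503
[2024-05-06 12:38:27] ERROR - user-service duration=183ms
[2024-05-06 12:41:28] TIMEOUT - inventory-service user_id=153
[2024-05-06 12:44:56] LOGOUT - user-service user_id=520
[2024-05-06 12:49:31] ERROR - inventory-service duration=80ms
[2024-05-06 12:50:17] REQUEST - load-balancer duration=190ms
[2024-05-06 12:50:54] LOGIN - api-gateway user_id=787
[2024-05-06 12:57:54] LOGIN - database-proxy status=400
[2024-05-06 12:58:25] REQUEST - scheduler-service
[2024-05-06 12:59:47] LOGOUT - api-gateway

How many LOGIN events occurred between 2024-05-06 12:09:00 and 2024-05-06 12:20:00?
2

To count events in the time window:

1. Window boundaries: 2024-05-06 12:09:00 to 2024-05-06 12:20:00
2. Filter for LOGIN events within this window
3. Count matching events: 2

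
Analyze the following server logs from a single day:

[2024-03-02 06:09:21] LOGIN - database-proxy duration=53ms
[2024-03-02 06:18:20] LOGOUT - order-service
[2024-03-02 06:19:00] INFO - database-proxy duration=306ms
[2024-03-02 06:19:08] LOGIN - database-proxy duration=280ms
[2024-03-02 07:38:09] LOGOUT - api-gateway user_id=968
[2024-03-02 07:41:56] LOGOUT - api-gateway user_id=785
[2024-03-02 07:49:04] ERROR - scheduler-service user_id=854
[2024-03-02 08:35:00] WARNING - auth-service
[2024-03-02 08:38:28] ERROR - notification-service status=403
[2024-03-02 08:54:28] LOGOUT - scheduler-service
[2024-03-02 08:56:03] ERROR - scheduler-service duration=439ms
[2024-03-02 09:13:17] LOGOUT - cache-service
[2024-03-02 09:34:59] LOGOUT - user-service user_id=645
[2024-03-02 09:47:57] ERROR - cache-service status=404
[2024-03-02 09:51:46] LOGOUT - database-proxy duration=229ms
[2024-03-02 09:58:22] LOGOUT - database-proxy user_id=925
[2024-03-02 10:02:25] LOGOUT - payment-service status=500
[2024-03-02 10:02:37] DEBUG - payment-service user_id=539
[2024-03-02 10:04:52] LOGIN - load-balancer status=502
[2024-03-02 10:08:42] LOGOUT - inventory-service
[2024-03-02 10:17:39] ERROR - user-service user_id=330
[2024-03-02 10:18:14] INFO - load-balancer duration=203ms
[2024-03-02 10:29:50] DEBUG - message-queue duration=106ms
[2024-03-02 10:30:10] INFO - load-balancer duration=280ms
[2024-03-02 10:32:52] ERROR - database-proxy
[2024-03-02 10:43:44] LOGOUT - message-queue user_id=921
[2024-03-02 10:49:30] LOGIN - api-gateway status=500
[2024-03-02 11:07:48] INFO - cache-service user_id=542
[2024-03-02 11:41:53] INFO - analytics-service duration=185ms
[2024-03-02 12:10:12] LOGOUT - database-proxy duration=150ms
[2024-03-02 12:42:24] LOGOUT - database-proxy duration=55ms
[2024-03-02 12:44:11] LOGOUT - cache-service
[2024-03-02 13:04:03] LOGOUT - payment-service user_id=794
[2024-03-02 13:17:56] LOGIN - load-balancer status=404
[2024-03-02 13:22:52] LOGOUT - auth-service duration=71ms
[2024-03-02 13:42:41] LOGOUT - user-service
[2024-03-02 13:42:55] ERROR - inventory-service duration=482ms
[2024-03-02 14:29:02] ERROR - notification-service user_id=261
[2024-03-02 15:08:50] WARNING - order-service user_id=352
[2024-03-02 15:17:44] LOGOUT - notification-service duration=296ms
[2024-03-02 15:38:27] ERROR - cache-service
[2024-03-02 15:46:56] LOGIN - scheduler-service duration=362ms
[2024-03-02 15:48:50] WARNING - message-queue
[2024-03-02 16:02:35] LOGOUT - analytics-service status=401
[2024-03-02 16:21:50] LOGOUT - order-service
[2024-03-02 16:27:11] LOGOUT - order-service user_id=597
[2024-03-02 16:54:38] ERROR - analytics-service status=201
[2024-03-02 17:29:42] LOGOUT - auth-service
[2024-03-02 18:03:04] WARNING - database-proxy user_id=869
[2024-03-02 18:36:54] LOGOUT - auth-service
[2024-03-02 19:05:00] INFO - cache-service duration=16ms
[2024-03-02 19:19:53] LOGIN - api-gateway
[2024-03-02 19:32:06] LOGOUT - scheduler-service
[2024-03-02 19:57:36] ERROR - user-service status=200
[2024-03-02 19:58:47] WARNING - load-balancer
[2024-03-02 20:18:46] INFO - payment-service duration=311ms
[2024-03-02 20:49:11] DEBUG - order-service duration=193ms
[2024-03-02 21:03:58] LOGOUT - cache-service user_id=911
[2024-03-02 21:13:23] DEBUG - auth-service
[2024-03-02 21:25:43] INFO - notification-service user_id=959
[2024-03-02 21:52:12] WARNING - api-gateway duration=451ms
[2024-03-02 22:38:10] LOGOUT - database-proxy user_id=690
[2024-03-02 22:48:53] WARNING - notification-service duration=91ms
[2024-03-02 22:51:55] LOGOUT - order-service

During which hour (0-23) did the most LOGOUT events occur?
9

To find the peak hour:

1. Group all LOGOUT events by hour
2. Count events in each hour
3. Find hour with maximum count
4. Peak hour: 9 (with 4 events)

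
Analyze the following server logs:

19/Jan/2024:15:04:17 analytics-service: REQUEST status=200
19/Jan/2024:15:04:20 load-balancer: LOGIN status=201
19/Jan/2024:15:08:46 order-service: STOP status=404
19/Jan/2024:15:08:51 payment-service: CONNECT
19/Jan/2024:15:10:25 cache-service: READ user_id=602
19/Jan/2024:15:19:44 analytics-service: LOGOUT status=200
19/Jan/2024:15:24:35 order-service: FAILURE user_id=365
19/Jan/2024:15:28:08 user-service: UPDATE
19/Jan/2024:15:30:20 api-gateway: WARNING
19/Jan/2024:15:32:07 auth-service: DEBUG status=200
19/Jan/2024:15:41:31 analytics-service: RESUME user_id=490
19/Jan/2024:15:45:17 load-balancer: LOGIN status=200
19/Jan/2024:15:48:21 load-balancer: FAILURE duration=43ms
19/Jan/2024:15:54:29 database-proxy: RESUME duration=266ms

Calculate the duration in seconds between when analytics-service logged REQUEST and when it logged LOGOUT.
927

To find the time between events:

1. Locate the first REQUEST event for analytics-service: 19/Jan/2024:15:04:17
2. Locate the first LOGOUT event for analytics-service: 19/Jan/2024:15:19:44
3. Calculate the difference: 19/Jan/2024:15:19:44 - 19/Jan/2024:15:04:17 = 927 seconds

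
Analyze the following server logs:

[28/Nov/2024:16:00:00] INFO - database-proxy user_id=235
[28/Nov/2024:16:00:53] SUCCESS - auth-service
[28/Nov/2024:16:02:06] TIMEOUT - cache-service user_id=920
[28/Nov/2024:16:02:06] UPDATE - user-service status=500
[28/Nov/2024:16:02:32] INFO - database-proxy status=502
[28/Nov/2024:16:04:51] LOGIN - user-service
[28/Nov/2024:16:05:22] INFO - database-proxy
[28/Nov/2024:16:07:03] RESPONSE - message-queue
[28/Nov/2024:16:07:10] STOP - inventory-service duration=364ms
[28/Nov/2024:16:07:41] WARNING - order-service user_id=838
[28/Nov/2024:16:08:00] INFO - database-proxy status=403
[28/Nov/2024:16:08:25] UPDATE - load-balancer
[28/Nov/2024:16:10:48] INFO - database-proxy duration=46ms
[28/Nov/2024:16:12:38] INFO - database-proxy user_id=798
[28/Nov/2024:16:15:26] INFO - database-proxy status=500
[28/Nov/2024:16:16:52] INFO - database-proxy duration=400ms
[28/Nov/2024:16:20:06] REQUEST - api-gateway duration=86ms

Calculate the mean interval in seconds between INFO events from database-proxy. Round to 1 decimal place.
144.6

To calculate average interval:

1. Find all INFO events for database-proxy in order
2. Calculate time gaps between consecutive events
3. Compute mean of gaps: 1012 / 7 = 144.6 seconds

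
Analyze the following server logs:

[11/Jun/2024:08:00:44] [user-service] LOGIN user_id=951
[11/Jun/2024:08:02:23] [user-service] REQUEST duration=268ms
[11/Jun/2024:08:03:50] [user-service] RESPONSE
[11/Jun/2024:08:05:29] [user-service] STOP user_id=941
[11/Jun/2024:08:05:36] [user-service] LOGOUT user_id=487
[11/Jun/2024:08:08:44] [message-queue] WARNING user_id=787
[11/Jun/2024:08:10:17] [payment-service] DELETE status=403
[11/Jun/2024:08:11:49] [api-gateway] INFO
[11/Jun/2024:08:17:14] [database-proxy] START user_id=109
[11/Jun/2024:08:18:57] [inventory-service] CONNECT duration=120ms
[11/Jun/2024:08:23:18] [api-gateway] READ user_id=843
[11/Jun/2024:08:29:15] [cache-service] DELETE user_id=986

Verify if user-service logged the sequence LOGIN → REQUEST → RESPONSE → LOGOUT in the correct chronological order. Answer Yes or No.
Yes

To verify sequence order:

1. Find all events in sequence LOGIN → REQUEST → RESPONSE → LOGOUT for user-service
2. Extract their timestamps
3. Check if timestamps are in ascending order
4. Result: Yes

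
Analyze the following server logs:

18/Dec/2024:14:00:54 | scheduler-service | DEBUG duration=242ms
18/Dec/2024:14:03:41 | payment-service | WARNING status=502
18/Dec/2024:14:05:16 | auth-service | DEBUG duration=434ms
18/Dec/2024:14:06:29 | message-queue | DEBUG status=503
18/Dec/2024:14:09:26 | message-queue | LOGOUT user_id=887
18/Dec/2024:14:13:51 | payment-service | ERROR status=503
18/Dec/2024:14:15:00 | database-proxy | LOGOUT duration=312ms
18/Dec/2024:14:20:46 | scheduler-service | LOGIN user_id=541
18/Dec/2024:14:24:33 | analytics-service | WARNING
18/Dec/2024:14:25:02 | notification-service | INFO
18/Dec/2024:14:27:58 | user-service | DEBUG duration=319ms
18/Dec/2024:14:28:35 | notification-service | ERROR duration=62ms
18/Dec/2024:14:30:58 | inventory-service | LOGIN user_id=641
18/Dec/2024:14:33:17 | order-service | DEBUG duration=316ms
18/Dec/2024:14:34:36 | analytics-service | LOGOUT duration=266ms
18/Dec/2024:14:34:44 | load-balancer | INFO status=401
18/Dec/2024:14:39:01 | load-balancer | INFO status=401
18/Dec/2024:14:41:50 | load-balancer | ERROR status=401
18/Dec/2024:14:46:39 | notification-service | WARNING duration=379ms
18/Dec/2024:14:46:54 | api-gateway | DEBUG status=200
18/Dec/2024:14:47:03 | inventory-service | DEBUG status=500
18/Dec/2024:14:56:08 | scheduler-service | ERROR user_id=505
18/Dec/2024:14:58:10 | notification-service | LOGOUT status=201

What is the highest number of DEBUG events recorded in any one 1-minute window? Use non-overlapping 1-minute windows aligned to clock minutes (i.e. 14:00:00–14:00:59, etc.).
1

To find the burst window:

1. Divide the log period into non-overlapping 1-minute windows starting at 14:00
2. Count DEBUG events in each window
3. Find the window with maximum count
4. Maximum events in a window: 1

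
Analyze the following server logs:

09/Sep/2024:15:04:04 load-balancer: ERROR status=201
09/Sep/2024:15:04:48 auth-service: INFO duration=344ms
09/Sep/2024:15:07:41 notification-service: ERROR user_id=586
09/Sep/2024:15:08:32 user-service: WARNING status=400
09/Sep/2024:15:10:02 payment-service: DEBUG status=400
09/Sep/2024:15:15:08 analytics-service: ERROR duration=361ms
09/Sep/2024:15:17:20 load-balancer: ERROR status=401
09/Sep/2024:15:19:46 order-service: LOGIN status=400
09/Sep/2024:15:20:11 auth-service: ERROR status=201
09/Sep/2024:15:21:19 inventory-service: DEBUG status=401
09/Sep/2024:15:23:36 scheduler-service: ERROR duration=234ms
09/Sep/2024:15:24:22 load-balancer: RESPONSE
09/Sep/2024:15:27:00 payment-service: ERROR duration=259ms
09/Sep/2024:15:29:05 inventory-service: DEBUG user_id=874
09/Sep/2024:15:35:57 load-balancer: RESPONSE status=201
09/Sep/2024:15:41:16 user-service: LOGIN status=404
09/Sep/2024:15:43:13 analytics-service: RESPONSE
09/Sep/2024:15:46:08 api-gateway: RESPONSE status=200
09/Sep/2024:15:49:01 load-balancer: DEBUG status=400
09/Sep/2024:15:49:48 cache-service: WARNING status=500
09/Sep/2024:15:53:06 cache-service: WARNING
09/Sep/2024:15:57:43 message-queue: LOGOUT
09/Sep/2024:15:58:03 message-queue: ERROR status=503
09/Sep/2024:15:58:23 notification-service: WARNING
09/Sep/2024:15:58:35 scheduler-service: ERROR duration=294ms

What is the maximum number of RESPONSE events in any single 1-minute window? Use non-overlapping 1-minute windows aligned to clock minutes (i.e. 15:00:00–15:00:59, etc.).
1

To find the burst window:

1. Divide the log period into non-overlapping 1-minute windows starting at 15:00
2. Count RESPONSE events in each window
3. Find the window with maximum count
4. Maximum events in a window: 1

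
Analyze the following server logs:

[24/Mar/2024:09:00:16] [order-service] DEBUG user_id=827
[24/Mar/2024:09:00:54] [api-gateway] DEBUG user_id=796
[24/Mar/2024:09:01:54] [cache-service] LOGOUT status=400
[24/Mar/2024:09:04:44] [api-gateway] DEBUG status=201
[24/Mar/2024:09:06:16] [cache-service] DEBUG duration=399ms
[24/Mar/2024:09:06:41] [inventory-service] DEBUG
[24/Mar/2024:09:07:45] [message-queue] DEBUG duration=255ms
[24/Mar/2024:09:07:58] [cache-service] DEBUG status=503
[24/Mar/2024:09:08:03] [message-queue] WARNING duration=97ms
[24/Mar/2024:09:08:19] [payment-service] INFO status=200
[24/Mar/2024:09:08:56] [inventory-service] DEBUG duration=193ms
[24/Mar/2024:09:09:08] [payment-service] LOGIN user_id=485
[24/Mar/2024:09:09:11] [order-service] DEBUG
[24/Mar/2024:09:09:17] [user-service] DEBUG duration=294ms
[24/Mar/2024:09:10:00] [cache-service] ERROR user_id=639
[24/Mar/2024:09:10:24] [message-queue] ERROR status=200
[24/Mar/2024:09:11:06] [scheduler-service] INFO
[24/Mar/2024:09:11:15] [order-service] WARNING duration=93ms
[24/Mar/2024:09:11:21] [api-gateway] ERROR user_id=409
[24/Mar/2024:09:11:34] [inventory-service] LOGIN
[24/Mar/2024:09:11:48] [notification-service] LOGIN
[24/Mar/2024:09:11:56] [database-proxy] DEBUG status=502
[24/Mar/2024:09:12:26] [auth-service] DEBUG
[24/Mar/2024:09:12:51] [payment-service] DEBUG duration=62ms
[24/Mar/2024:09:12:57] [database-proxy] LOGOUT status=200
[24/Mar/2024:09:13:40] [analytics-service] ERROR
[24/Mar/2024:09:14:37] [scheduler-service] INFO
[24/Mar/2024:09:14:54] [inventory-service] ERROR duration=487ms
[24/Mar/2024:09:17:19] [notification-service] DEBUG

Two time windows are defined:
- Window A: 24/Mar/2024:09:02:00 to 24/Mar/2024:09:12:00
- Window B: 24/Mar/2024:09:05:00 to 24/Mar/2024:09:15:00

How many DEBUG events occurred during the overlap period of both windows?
8

To find overlap events:

1. Window A: 24/Mar/2024:09:02:00 to 24/Mar/2024:09:12:00
2. Window B: 24/Mar/2024:09:05:00 to 24/Mar/2024:09:15:00
3. Overlap period: 24/Mar/2024:09:05:00 to 24/Mar/2024:09:12:00
4. Count DEBUG events in overlap: 8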